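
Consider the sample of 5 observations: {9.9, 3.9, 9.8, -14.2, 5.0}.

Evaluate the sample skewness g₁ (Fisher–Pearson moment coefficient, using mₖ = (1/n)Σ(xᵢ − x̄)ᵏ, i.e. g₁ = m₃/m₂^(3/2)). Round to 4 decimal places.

x̄ = (9.9 + 3.9 + 9.8 - 14.2 + 5.0) / 5 = 2.8800
deviations (xᵢ − x̄): 7.0200, 1.0200, 6.9200, -17.0800, 2.1200
Σ(xᵢ − x̄)² = 394.4280 ⇒ m₂ = 394.4280/5 = 78.88560
Σ(xᵢ − x̄)³ = -4294.7753 ⇒ m₃ = -4294.7753/5 = -858.95506
m₂^(3/2) = 78.88560^(1.5) = 700.64270
g₁ = m₃ / m₂^(3/2) = -858.95506 / 700.64270 ≈ -1.2260

-1.2260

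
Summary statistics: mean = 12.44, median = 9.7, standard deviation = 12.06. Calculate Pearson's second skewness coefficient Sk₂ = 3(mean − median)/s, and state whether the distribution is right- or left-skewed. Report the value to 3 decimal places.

Sk₂ = 3(12.44 − 9.7) / 12.06 = 3 × 2.7400 / 12.06
    = 8.2200 / 12.06 ≈ 0.682
Sk₂ > 0 ⇒ mean > median ⇒ right-skewed (positive skew).

0.682, right-skewed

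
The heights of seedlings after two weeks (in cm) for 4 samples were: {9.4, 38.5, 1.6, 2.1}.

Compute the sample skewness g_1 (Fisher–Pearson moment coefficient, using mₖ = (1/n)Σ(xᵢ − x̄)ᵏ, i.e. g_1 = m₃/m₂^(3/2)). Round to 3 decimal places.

x̄ = (9.4 + 38.5 + 1.6 + 2.1) / 4 = 12.9000
deviations (xᵢ − x̄): -3.5000, 25.6000, -11.3000, -10.8000
Σ(xᵢ − x̄)² = 911.9400 ⇒ m₂ = 911.9400/4 = 227.98500
Σ(xᵢ − x̄)³ = 14031.7320 ⇒ m₃ = 14031.7320/4 = 3507.93300
m₂^(3/2) = 227.98500^(1.5) = 3442.38477
g_1 = m₃ / m₂^(3/2) = 3507.93300 / 3442.38477 ≈ 1.019

1.019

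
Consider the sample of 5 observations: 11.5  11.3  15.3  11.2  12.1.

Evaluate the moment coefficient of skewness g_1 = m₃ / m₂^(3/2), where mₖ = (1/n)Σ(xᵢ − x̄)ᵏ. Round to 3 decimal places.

x̄ = (11.5 + 11.3 + 15.3 + 11.2 + 12.1) / 5 = 12.2800
deviations (xᵢ − x̄): -0.7800, -0.9800, 3.0200, -1.0800, -0.1800
Σ(xᵢ − x̄)² = 11.8880 ⇒ m₂ = 11.8880/5 = 2.37760
Σ(xᵢ − x̄)³ = 24.8623 ⇒ m₃ = 24.8623/5 = 4.97246
m₂^(3/2) = 2.37760^(1.5) = 3.66613
g_1 = m₃ / m₂^(3/2) = 4.97246 / 3.66613 ≈ 1.356

1.356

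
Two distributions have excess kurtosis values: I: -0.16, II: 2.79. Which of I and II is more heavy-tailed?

II

Higher excess kurtosis ⇒ heavier tails relative to the normal distribution.
-0.16 vs 2.79: the larger is 2.79, so II has heavier tails. (II is leptokurtic — heavier-than-normal tails; the other is platykurtic.)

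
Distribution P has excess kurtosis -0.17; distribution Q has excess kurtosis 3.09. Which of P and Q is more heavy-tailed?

Higher excess kurtosis ⇒ heavier tails relative to the normal distribution.
-0.17 vs 3.09: the larger is 3.09, so Q has heavier tails. (Q is leptokurtic — heavier-than-normal tails; the other is platykurtic.)

Q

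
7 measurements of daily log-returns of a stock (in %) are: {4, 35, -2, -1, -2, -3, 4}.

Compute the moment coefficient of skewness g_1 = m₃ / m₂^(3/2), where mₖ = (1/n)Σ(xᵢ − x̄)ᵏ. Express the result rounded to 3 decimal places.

1.855

x̄ = (4 + 35 - 2 - 1 - 2 - 3 + 4) / 7 = 5.0000
deviations (xᵢ − x̄): -1.0000, 30.0000, -7.0000, -6.0000, -7.0000, -8.0000, -1.0000
Σ(xᵢ − x̄)² = 1100.0000 ⇒ m₂ = 1100.0000/7 = 157.14286
Σ(xᵢ − x̄)³ = 25584.0000 ⇒ m₃ = 25584.0000/7 = 3654.85714
m₂^(3/2) = 157.14286^(1.5) = 1969.88996
g_1 = m₃ / m₂^(3/2) = 3654.85714 / 1969.88996 ≈ 1.855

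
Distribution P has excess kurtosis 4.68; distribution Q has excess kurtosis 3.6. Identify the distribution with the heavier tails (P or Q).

P

Higher excess kurtosis ⇒ heavier tails relative to the normal distribution.
4.68 vs 3.6: the larger is 4.68, so P has heavier tails.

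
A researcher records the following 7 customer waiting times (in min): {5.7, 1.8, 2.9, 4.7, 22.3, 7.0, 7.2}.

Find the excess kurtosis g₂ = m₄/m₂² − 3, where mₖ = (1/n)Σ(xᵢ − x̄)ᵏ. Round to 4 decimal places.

1.4342

x̄ = 7.3714
Σ(xᵢ − x̄)² = 283.9943 ⇒ m₂ = 40.57061
Σ(xᵢ − x̄)⁴ = 51089.6140 ⇒ m₄ = 7298.51629
m₂² = 1645.97458
g₂ = m₄/m₂² − 3 = 4.43416 − 3 ≈ 1.4342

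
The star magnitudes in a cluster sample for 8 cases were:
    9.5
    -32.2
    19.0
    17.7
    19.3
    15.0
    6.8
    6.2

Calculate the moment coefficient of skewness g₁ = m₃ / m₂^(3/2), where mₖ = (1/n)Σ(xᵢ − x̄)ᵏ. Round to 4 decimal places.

-1.8434

x̄ = (9.5 - 32.2 + 19.0 + 17.7 + 19.3 + 15.0 + 6.8 + 6.2) / 8 = 7.6625
deviations (xᵢ − x̄): 1.8375, -39.8625, 11.3375, 10.0375, 11.6375, 7.3375, -0.8625, -1.4625
Σ(xᵢ − x̄)² = 2013.8388 ⇒ m₂ = 2013.8388/8 = 251.72984
Σ(xᵢ − x̄)³ = -58900.1037 ⇒ m₃ = -58900.1037/8 = -7362.51296
m₂^(3/2) = 251.72984^(1.5) = 3993.94481
g₁ = m₃ / m₂^(3/2) = -7362.51296 / 3993.94481 ≈ -1.8434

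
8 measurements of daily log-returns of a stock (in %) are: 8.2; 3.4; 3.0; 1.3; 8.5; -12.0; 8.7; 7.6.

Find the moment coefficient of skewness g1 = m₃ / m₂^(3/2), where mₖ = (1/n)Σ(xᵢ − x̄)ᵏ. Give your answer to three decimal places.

x̄ = (8.2 + 3.4 + 3.0 + 1.3 + 8.5 - 12.0 + 8.7 + 7.6) / 8 = 3.5875
deviations (xᵢ − x̄): 4.6125, -0.1875, -0.5875, -2.2875, 4.9125, -15.5875, 5.1125, 4.0125
Σ(xᵢ − x̄)² = 336.2288 ⇒ m₂ = 336.2288/8 = 42.02859
Σ(xᵢ − x̄)³ = -3384.5624 ⇒ m₃ = -3384.5624/8 = -423.07030
m₂^(3/2) = 42.02859^(1.5) = 272.46912
g1 = m₃ / m₂^(3/2) = -423.07030 / 272.46912 ≈ -1.553

-1.553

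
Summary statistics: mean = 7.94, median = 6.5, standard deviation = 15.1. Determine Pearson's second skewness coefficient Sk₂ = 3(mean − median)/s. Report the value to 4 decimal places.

0.2861

Sk₂ = 3(7.94 − 6.5) / 15.1 = 3 × 1.4400 / 15.1
    = 4.3200 / 15.1 ≈ 0.2861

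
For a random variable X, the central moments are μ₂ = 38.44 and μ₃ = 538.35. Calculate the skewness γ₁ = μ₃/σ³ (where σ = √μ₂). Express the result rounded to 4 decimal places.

2.2589

σ = √μ₂ = √38.44 = 6.20000
σ³ = μ₂^(3/2) = 238.32800
γ₁ = μ₃/σ³ = 538.35 / 238.32800 ≈ 2.2589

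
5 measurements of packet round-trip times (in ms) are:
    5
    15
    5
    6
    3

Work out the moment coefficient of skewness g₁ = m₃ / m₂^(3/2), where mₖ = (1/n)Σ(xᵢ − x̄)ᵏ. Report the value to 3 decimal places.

1.294

x̄ = (5 + 15 + 5 + 6 + 3) / 5 = 6.8000
deviations (xᵢ − x̄): -1.8000, 8.2000, -1.8000, -0.8000, -3.8000
Σ(xᵢ − x̄)² = 88.8000 ⇒ m₂ = 88.8000/5 = 17.76000
Σ(xᵢ − x̄)³ = 484.3200 ⇒ m₃ = 484.3200/5 = 96.86400
m₂^(3/2) = 17.76000^(1.5) = 74.84528
g₁ = m₃ / m₂^(3/2) = 96.86400 / 74.84528 ≈ 1.294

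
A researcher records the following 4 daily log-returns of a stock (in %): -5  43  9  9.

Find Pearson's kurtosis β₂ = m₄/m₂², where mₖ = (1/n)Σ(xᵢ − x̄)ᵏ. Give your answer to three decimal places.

2.141

x̄ = 14.0000
Σ(xᵢ − x̄)² = 1252.0000 ⇒ m₂ = 313.00000
Σ(xᵢ − x̄)⁴ = 838852.0000 ⇒ m₄ = 209713.00000
m₂² = 97969.00000
β₂ = m₄/m₂² = 209713.00000 / 97969.00000 ≈ 2.141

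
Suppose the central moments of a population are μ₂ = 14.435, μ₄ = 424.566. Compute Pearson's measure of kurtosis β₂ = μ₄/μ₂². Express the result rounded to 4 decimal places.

2.0376

μ₂² = 14.435² = 208.36923
μ₄/μ₂² = 424.566 / 208.36923 = 2.03757
β₂ ≈ 2.0376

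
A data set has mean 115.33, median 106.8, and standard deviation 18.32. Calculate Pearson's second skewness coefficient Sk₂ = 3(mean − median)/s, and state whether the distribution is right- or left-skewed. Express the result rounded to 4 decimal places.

1.3968, right-skewed

Sk₂ = 3(115.33 − 106.8) / 18.32 = 3 × 8.5300 / 18.32
    = 25.5900 / 18.32 ≈ 1.3968
Sk₂ > 0 ⇒ mean > median ⇒ right-skewed (positive skew).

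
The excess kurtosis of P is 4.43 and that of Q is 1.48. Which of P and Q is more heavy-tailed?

Higher excess kurtosis ⇒ heavier tails relative to the normal distribution.
4.43 vs 1.48: the larger is 4.43, so P has heavier tails.

P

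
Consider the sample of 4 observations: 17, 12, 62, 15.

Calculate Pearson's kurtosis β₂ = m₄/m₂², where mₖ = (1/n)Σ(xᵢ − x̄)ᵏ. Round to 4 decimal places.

2.3139

x̄ = 26.5000
Σ(xᵢ − x̄)² = 1693.0000 ⇒ m₂ = 423.25000
Σ(xᵢ − x̄)⁴ = 1658070.2500 ⇒ m₄ = 414517.56250
m₂² = 179140.56250
β₂ = m₄/m₂² = 414517.56250 / 179140.56250 ≈ 2.3139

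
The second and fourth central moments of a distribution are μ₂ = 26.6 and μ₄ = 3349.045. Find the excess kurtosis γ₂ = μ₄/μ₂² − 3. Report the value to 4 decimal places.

1.7332

μ₂² = 26.6² = 707.56000
μ₄/μ₂² = 3349.045 / 707.56000 = 4.73323
γ₂ = 4.73323 − 3 ≈ 1.7332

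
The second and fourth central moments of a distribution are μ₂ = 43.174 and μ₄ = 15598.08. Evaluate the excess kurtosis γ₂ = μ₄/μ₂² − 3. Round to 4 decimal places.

5.3681

μ₂² = 43.174² = 1863.99428
μ₄/μ₂² = 15598.08 / 1863.99428 = 8.36809
γ₂ = 8.36809 − 3 ≈ 5.3681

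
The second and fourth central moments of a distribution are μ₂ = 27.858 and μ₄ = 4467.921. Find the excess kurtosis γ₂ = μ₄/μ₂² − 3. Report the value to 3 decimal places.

2.757

μ₂² = 27.858² = 776.06816
μ₄/μ₂² = 4467.921 / 776.06816 = 5.75712
γ₂ = 5.75712 − 3 ≈ 2.757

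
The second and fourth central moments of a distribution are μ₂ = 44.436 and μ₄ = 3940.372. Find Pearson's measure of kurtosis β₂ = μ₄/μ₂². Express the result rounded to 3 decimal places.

μ₂² = 44.436² = 1974.55810
μ₄/μ₂² = 3940.372 / 1974.55810 = 1.99557
β₂ ≈ 1.996

1.996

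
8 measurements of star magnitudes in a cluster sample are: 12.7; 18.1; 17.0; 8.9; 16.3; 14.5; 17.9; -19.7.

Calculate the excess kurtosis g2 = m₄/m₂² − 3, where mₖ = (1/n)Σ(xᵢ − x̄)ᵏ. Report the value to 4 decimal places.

x̄ = 10.7125
Σ(xᵢ − x̄)² = 1123.4888 ⇒ m₂ = 140.43609
Σ(xᵢ − x̄)⁴ = 863894.2234 ⇒ m₄ = 107986.77793
m₂² = 19722.29643
g2 = m₄/m₂² − 3 = 5.47537 − 3 ≈ 2.4754

2.4754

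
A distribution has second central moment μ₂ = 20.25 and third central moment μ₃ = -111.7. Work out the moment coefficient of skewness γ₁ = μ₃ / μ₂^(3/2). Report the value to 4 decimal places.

σ = √μ₂ = √20.25 = 4.50000
σ³ = μ₂^(3/2) = 91.12500
γ₁ = μ₃/σ³ = -111.7 / 91.12500 ≈ -1.2258

-1.2258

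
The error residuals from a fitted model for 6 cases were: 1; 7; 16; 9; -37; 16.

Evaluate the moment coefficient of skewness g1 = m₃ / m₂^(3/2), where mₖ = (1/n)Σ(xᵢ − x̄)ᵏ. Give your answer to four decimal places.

x̄ = (1 + 7 + 16 + 9 - 37 + 16) / 6 = 2.0000
deviations (xᵢ − x̄): -1.0000, 5.0000, 14.0000, 7.0000, -39.0000, 14.0000
Σ(xᵢ − x̄)² = 1988.0000 ⇒ m₂ = 1988.0000/6 = 331.33333
Σ(xᵢ − x̄)³ = -53364.0000 ⇒ m₃ = -53364.0000/6 = -8894.00000
m₂^(3/2) = 331.33333^(1.5) = 6031.11618
g1 = m₃ / m₂^(3/2) = -8894.00000 / 6031.11618 ≈ -1.4747

-1.4747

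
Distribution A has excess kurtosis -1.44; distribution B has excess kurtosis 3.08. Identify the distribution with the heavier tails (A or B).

B

Higher excess kurtosis ⇒ heavier tails relative to the normal distribution.
-1.44 vs 3.08: the larger is 3.08, so B has heavier tails. (B is leptokurtic — heavier-than-normal tails; the other is platykurtic.)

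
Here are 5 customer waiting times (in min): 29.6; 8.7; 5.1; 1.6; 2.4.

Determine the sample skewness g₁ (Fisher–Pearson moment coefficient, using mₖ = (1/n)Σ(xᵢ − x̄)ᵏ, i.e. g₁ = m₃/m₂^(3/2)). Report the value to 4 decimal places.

1.2973

x̄ = (29.6 + 8.7 + 5.1 + 1.6 + 2.4) / 5 = 9.4800
deviations (xᵢ − x̄): 20.1200, -0.7800, -4.3800, -7.8800, -7.0800
Σ(xᵢ − x̄)² = 536.8280 ⇒ m₂ = 536.8280/5 = 107.36560
Σ(xᵢ − x̄)³ = 7216.1647 ⇒ m₃ = 7216.1647/5 = 1443.23294
m₂^(3/2) = 107.36560^(1.5) = 1112.49414
g₁ = m₃ / m₂^(3/2) = 1443.23294 / 1112.49414 ≈ 1.2973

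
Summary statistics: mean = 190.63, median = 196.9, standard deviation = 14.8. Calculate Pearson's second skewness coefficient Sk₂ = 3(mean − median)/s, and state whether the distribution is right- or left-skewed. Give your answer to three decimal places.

Sk₂ = 3(190.63 − 196.9) / 14.8 = 3 × -6.2700 / 14.8
    = -18.8100 / 14.8 ≈ -1.271
Sk₂ < 0 ⇒ mean < median ⇒ left-skewed (negative skew).

-1.271, left-skewed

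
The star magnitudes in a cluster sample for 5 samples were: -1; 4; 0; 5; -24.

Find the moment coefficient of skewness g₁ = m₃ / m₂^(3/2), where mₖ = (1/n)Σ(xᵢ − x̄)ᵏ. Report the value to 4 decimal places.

-1.3308

x̄ = (-1 + 4 + 0 + 5 - 24) / 5 = -3.2000
deviations (xᵢ − x̄): 2.2000, 7.2000, 3.2000, 8.2000, -20.8000
Σ(xᵢ − x̄)² = 566.8000 ⇒ m₂ = 566.8000/5 = 113.36000
Σ(xᵢ − x̄)³ = -8030.8800 ⇒ m₃ = -8030.8800/5 = -1606.17600
m₂^(3/2) = 113.36000^(1.5) = 1206.95133
g₁ = m₃ / m₂^(3/2) = -1606.17600 / 1206.95133 ≈ -1.3308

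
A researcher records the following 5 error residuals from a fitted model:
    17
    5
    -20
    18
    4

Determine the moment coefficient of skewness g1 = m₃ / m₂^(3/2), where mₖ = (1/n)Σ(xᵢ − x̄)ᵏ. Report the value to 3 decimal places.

x̄ = (17 + 5 - 20 + 18 + 4) / 5 = 4.8000
deviations (xᵢ − x̄): 12.2000, 0.2000, -24.8000, 13.2000, -0.8000
Σ(xᵢ − x̄)² = 938.8000 ⇒ m₂ = 938.8000/5 = 187.76000
Σ(xᵢ − x̄)³ = -11137.6800 ⇒ m₃ = -11137.6800/5 = -2227.53600
m₂^(3/2) = 187.76000^(1.5) = 2572.79163
g1 = m₃ / m₂^(3/2) = -2227.53600 / 2572.79163 ≈ -0.866

-0.866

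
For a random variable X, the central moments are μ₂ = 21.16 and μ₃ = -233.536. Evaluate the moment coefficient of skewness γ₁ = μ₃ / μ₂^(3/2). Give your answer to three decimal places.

σ = √μ₂ = √21.16 = 4.60000
σ³ = μ₂^(3/2) = 97.33600
γ₁ = μ₃/σ³ = -233.536 / 97.33600 ≈ -2.399

-2.399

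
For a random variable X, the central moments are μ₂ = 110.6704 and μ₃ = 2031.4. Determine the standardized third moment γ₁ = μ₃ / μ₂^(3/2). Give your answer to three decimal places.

1.745

σ = √μ₂ = √110.6704 = 10.52000
σ³ = μ₂^(3/2) = 1164.25261
γ₁ = μ₃/σ³ = 2031.4 / 1164.25261 ≈ 1.745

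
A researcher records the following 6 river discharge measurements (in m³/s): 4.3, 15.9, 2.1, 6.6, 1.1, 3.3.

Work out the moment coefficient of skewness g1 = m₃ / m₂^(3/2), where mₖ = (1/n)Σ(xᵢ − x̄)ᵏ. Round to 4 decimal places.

1.3355

x̄ = (4.3 + 15.9 + 2.1 + 6.6 + 1.1 + 3.3) / 6 = 5.5500
deviations (xᵢ − x̄): -1.2500, 10.3500, -3.4500, 1.0500, -4.4500, -2.2500
Σ(xᵢ − x̄)² = 146.5550 ⇒ m₂ = 146.5550/6 = 24.42583
Σ(xᵢ − x̄)³ = 967.3470 ⇒ m₃ = 967.3470/6 = 161.22450
m₂^(3/2) = 24.42583^(1.5) = 120.71857
g1 = m₃ / m₂^(3/2) = 161.22450 / 120.71857 ≈ 1.3355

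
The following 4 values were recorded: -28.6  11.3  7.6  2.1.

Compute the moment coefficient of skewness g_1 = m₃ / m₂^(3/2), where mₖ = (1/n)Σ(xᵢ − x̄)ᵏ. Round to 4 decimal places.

x̄ = (-28.6 + 11.3 + 7.6 + 2.1) / 4 = -1.9000
deviations (xᵢ − x̄): -26.7000, 13.2000, 9.5000, 4.0000
Σ(xᵢ − x̄)² = 993.3800 ⇒ m₂ = 993.3800/4 = 248.34500
Σ(xᵢ − x̄)³ = -15812.8200 ⇒ m₃ = -15812.8200/4 = -3953.20500
m₂^(3/2) = 248.34500^(1.5) = 3913.66034
g_1 = m₃ / m₂^(3/2) = -3953.20500 / 3913.66034 ≈ -1.0101

-1.0101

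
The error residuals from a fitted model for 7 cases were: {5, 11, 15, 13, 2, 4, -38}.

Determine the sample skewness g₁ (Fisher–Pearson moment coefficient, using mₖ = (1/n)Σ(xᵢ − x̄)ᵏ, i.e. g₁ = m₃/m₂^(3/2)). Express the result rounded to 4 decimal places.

x̄ = (5 + 11 + 15 + 13 + 2 + 4 - 38) / 7 = 1.7143
deviations (xᵢ − x̄): 3.2857, 9.2857, 13.2857, 11.2857, 0.2857, 2.2857, -39.7143
Σ(xᵢ − x̄)² = 1983.4286 ⇒ m₂ = 1983.4286/7 = 283.34694
Σ(xᵢ − x̄)³ = -58007.7551 ⇒ m₃ = -58007.7551/7 = -8286.82216
m₂^(3/2) = 283.34694^(1.5) = 4769.55419
g₁ = m₃ / m₂^(3/2) = -8286.82216 / 4769.55419 ≈ -1.7374

-1.7374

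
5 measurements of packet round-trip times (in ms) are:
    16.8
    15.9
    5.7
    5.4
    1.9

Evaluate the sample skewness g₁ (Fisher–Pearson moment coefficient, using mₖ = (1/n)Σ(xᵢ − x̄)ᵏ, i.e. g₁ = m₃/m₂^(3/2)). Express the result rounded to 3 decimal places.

x̄ = (16.8 + 15.9 + 5.7 + 5.4 + 1.9) / 5 = 9.1400
deviations (xᵢ − x̄): 7.6600, 6.7600, -3.4400, -3.7400, -7.2400
Σ(xᵢ − x̄)² = 182.6120 ⇒ m₂ = 182.6120/5 = 36.52240
Σ(xᵢ − x̄)³ = 285.8462 ⇒ m₃ = 285.8462/5 = 57.16925
m₂^(3/2) = 36.52240^(1.5) = 220.71862
g₁ = m₃ / m₂^(3/2) = 57.16925 / 220.71862 ≈ 0.259

0.259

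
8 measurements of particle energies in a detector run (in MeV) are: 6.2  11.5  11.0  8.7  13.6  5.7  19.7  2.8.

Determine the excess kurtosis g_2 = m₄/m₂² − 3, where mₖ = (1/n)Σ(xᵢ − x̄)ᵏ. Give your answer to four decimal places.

x̄ = 9.9000
Σ(xᵢ − x̄)² = 196.6800 ⇒ m₂ = 24.58500
Σ(xᵢ − x̄)⁴ = 12460.9428 ⇒ m₄ = 1557.61785
m₂² = 604.42222
g_2 = m₄/m₂² − 3 = 2.57704 − 3 ≈ -0.4230

-0.4230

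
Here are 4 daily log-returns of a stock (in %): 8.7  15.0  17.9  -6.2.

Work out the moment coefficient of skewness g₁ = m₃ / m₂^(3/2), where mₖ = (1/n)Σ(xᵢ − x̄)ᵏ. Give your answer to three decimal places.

x̄ = (8.7 + 15.0 + 17.9 - 6.2) / 4 = 8.8500
deviations (xᵢ − x̄): -0.1500, 6.1500, 9.0500, -15.0500
Σ(xᵢ − x̄)² = 346.2500 ⇒ m₂ = 346.2500/4 = 86.56250
Σ(xᵢ − x̄)³ = -2435.0400 ⇒ m₃ = -2435.0400/4 = -608.76000
m₂^(3/2) = 86.56250^(1.5) = 805.36859
g₁ = m₃ / m₂^(3/2) = -608.76000 / 805.36859 ≈ -0.756

-0.756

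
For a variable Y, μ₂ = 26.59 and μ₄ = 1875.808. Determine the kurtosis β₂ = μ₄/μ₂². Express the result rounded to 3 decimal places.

μ₂² = 26.59² = 707.02810
μ₄/μ₂² = 1875.808 / 707.02810 = 2.65309
β₂ ≈ 2.653

2.653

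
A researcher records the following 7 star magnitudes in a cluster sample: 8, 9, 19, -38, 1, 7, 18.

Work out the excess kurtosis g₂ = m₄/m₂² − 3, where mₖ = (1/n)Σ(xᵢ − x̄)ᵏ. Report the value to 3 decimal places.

1.250

x̄ = 3.4286
Σ(xᵢ − x̄)² = 2241.7143 ⇒ m₂ = 320.24490
Σ(xᵢ − x̄)⁴ = 3051248.4548 ⇒ m₄ = 435892.63640
m₂² = 102556.79467
g₂ = m₄/m₂² − 3 = 4.25026 − 3 ≈ 1.250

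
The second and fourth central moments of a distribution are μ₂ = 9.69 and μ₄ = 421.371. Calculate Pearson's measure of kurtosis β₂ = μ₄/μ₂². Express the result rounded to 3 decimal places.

μ₂² = 9.69² = 93.89610
μ₄/μ₂² = 421.371 / 93.89610 = 4.48763
β₂ ≈ 4.488

4.488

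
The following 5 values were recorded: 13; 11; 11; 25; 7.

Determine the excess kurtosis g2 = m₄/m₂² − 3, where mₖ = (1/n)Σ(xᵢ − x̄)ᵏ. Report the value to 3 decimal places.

x̄ = 13.4000
Σ(xᵢ − x̄)² = 187.2000 ⇒ m₂ = 37.44000
Σ(xᵢ − x̄)⁴ = 19850.4960 ⇒ m₄ = 3970.09920
m₂² = 1401.75360
g2 = m₄/m₂² − 3 = 2.83224 − 3 ≈ -0.168

-0.168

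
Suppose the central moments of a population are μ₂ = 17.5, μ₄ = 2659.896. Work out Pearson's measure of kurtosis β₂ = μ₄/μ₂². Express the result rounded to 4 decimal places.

8.6854

μ₂² = 17.5² = 306.25000
μ₄/μ₂² = 2659.896 / 306.25000 = 8.68537
β₂ ≈ 8.6854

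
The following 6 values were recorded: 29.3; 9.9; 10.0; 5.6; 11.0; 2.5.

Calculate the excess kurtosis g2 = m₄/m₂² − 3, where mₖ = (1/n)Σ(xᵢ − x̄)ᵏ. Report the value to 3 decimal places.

x̄ = 11.3833
Σ(xᵢ − x̄)² = 437.6283 ⇒ m₂ = 72.93806
Σ(xᵢ − x̄)⁴ = 110400.0392 ⇒ m₄ = 18400.00654
m₂² = 5319.95995
g2 = m₄/m₂² − 3 = 3.45867 − 3 ≈ 0.459

0.459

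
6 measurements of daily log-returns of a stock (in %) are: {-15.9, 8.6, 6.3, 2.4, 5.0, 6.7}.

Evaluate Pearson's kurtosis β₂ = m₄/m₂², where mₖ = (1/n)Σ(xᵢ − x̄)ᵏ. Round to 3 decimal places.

x̄ = 2.1833
Σ(xᵢ − x̄)² = 413.5083 ⇒ m₂ = 68.91806
Σ(xᵢ − x̄)⁴ = 109395.1226 ⇒ m₄ = 18232.52044
m₂² = 4749.69838
β₂ = m₄/m₂² = 18232.52044 / 4749.69838 ≈ 3.839

3.839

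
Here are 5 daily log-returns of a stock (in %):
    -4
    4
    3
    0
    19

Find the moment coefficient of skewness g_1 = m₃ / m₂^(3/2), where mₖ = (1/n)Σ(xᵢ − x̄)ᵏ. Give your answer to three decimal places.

1.020

x̄ = (-4 + 4 + 3 + 0 + 19) / 5 = 4.4000
deviations (xᵢ − x̄): -8.4000, -0.4000, -1.4000, -4.4000, 14.6000
Σ(xᵢ − x̄)² = 305.2000 ⇒ m₂ = 305.2000/5 = 61.04000
Σ(xᵢ − x̄)³ = 2431.4400 ⇒ m₃ = 2431.4400/5 = 486.28800
m₂^(3/2) = 61.04000^(1.5) = 476.89392
g_1 = m₃ / m₂^(3/2) = 486.28800 / 476.89392 ≈ 1.020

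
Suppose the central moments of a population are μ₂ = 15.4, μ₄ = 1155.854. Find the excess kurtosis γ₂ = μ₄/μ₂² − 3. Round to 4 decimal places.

1.8737

μ₂² = 15.4² = 237.16000
μ₄/μ₂² = 1155.854 / 237.16000 = 4.87373
γ₂ = 4.87373 − 3 ≈ 1.8737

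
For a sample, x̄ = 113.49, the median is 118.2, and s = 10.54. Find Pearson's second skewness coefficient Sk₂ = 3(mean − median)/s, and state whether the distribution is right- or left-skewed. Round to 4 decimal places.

-1.3406, left-skewed

Sk₂ = 3(113.49 − 118.2) / 10.54 = 3 × -4.7100 / 10.54
    = -14.1300 / 10.54 ≈ -1.3406
Sk₂ < 0 ⇒ mean < median ⇒ left-skewed (negative skew).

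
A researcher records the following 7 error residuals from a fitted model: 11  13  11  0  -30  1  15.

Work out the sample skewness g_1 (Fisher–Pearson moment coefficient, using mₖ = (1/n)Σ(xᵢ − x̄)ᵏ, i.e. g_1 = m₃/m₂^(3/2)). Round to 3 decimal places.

-1.506

x̄ = (11 + 13 + 11 + 0 - 30 + 1 + 15) / 7 = 3.0000
deviations (xᵢ − x̄): 8.0000, 10.0000, 8.0000, -3.0000, -33.0000, -2.0000, 12.0000
Σ(xᵢ − x̄)² = 1474.0000 ⇒ m₂ = 1474.0000/7 = 210.57143
Σ(xᵢ − x̄)³ = -32220.0000 ⇒ m₃ = -32220.0000/7 = -4602.85714
m₂^(3/2) = 210.57143^(1.5) = 3055.61874
g_1 = m₃ / m₂^(3/2) = -4602.85714 / 3055.61874 ≈ -1.506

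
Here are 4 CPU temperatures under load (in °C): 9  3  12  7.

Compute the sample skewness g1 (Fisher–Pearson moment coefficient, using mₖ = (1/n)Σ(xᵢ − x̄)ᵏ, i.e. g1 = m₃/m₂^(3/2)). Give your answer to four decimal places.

x̄ = (9 + 3 + 12 + 7) / 4 = 7.7500
deviations (xᵢ − x̄): 1.2500, -4.7500, 4.2500, -0.7500
Σ(xᵢ − x̄)² = 42.7500 ⇒ m₂ = 42.7500/4 = 10.68750
Σ(xᵢ − x̄)³ = -28.8750 ⇒ m₃ = -28.8750/4 = -7.21875
m₂^(3/2) = 10.68750^(1.5) = 34.93930
g1 = m₃ / m₂^(3/2) = -7.21875 / 34.93930 ≈ -0.2066

-0.2066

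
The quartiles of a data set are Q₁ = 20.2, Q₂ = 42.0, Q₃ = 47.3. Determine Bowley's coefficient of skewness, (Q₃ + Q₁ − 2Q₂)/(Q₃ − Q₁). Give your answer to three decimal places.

numerator: Q₃ + Q₁ − 2Q₂ = 47.3 + 20.2 − 2×42.0 = -16.5000
denominator: Q₃ − Q₁ = 47.3 − 20.2 = 27.1000
Bowley skewness = -16.5000 / 27.1000 ≈ -0.609

-0.609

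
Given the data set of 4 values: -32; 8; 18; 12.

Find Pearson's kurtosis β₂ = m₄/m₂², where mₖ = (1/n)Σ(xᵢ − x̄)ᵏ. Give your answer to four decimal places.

x̄ = 1.5000
Σ(xᵢ − x̄)² = 1547.0000 ⇒ m₂ = 386.75000
Σ(xᵢ − x̄)⁴ = 1347505.2500 ⇒ m₄ = 336876.31250
m₂² = 149575.56250
β₂ = m₄/m₂² = 336876.31250 / 149575.56250 ≈ 2.2522

2.2522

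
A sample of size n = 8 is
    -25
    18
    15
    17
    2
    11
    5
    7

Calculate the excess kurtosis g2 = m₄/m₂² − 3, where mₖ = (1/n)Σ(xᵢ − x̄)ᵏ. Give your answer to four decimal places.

x̄ = 6.2500
Σ(xᵢ − x̄)² = 1349.5000 ⇒ m₂ = 168.68750
Σ(xᵢ − x̄)⁴ = 992790.1563 ⇒ m₄ = 124098.76953
m₂² = 28455.47266
g2 = m₄/m₂² − 3 = 4.36116 − 3 ≈ 1.3612

1.3612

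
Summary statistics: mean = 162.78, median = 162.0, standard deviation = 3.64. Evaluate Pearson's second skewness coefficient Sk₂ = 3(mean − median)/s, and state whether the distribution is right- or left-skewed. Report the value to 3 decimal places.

0.643, right-skewed

Sk₂ = 3(162.78 − 162.0) / 3.64 = 3 × 0.7800 / 3.64
    = 2.3400 / 3.64 ≈ 0.643
Sk₂ > 0 ⇒ mean > median ⇒ right-skewed (positive skew).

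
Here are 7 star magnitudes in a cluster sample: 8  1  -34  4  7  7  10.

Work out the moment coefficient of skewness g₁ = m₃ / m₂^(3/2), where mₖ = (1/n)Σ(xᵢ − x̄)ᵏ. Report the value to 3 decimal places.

x̄ = (8 + 1 - 34 + 4 + 7 + 7 + 10) / 7 = 0.4286
deviations (xᵢ − x̄): 7.5714, 0.5714, -34.4286, 3.5714, 6.5714, 6.5714, 9.5714
Σ(xᵢ − x̄)² = 1433.7143 ⇒ m₂ = 1433.7143/7 = 204.81633
Σ(xᵢ − x̄)³ = -38884.8980 ⇒ m₃ = -38884.8980/7 = -5554.98542
m₂^(3/2) = 204.81633^(1.5) = 2931.20950
g₁ = m₃ / m₂^(3/2) = -5554.98542 / 2931.20950 ≈ -1.895

-1.895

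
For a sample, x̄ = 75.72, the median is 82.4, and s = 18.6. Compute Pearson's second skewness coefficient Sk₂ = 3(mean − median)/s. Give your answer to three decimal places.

-1.077

Sk₂ = 3(75.72 − 82.4) / 18.6 = 3 × -6.6800 / 18.6
    = -20.0400 / 18.6 ≈ -1.077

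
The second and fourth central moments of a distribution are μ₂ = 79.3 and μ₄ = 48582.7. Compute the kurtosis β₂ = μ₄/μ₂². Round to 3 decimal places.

μ₂² = 79.3² = 6288.49000
μ₄/μ₂² = 48582.7 / 6288.49000 = 7.72565
β₂ ≈ 7.726

7.726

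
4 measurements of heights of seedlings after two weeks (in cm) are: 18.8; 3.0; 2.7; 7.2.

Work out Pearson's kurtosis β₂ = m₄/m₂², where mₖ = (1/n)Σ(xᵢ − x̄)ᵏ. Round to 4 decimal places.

2.1119

x̄ = 7.9250
Σ(xᵢ − x̄)² = 170.3475 ⇒ m₂ = 42.58688
Σ(xᵢ − x̄)⁴ = 15320.6938 ⇒ m₄ = 3830.17345
m₂² = 1813.64192
β₂ = m₄/m₂² = 3830.17345 / 1813.64192 ≈ 2.1119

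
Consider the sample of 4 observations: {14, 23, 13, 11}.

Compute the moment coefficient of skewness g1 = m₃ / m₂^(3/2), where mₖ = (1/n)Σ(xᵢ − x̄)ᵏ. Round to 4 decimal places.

0.9622

x̄ = (14 + 23 + 13 + 11) / 4 = 15.2500
deviations (xᵢ − x̄): -1.2500, 7.7500, -2.2500, -4.2500
Σ(xᵢ − x̄)² = 84.7500 ⇒ m₂ = 84.7500/4 = 21.18750
Σ(xᵢ − x̄)³ = 375.3750 ⇒ m₃ = 375.3750/4 = 93.84375
m₂^(3/2) = 21.18750^(1.5) = 97.52581
g1 = m₃ / m₂^(3/2) = 93.84375 / 97.52581 ≈ 0.9622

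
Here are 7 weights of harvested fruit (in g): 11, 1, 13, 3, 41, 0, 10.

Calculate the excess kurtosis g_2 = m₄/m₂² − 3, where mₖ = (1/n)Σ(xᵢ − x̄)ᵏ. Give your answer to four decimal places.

x̄ = 11.2857
Σ(xᵢ − x̄)² = 1189.4286 ⇒ m₂ = 169.91837
Σ(xᵢ − x̄)⁴ = 811720.7172 ⇒ m₄ = 115960.10246
m₂² = 28872.25156
g_2 = m₄/m₂² − 3 = 4.01632 − 3 ≈ 1.0163

1.0163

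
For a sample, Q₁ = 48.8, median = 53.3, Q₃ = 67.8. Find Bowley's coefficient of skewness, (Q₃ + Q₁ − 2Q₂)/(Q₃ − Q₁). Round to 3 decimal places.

numerator: Q₃ + Q₁ − 2Q₂ = 67.8 + 48.8 − 2×53.3 = 10.0000
denominator: Q₃ − Q₁ = 67.8 − 48.8 = 19.0000
Bowley skewness = 10.0000 / 19.0000 ≈ 0.526

0.526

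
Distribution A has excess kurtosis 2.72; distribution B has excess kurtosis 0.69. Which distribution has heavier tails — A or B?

Higher excess kurtosis ⇒ heavier tails relative to the normal distribution.
2.72 vs 0.69: the larger is 2.72, so A has heavier tails.

A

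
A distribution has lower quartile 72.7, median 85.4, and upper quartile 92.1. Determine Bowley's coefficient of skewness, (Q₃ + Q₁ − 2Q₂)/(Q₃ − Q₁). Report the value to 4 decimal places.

numerator: Q₃ + Q₁ − 2Q₂ = 92.1 + 72.7 − 2×85.4 = -6.0000
denominator: Q₃ − Q₁ = 92.1 − 72.7 = 19.4000
Bowley skewness = -6.0000 / 19.4000 ≈ -0.3093

-0.3093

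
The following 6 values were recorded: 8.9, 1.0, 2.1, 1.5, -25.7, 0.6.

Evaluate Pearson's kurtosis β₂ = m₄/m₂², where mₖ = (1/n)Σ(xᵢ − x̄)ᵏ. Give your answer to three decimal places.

3.802

x̄ = -1.9333
Σ(xᵢ − x̄)² = 725.2933 ⇒ m₂ = 120.88222
Σ(xᵢ − x̄)⁴ = 333352.9904 ⇒ m₄ = 55558.83174
m₂² = 14612.51165
β₂ = m₄/m₂² = 55558.83174 / 14612.51165 ≈ 3.802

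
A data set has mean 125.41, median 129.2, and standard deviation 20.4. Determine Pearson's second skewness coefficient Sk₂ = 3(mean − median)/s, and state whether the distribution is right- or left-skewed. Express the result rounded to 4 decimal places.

Sk₂ = 3(125.41 − 129.2) / 20.4 = 3 × -3.7900 / 20.4
    = -11.3700 / 20.4 ≈ -0.5574
Sk₂ < 0 ⇒ mean < median ⇒ left-skewed (negative skew).

-0.5574, left-skewed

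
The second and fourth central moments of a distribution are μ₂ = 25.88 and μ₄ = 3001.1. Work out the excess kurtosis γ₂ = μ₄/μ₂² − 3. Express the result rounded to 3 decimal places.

μ₂² = 25.88² = 669.77440
μ₄/μ₂² = 3001.1 / 669.77440 = 4.48076
γ₂ = 4.48076 − 3 ≈ 1.481

1.481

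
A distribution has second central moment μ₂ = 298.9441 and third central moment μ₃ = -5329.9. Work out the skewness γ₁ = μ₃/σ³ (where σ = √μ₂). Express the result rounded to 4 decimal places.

σ = √μ₂ = √298.9441 = 17.29000
σ³ = μ₂^(3/2) = 5168.74349
γ₁ = μ₃/σ³ = -5329.9 / 5168.74349 ≈ -1.0312

-1.0312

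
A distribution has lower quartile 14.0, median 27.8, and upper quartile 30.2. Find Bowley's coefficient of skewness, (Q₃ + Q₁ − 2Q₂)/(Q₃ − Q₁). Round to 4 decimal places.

numerator: Q₃ + Q₁ − 2Q₂ = 30.2 + 14.0 − 2×27.8 = -11.4000
denominator: Q₃ − Q₁ = 30.2 − 14.0 = 16.2000
Bowley skewness = -11.4000 / 16.2000 ≈ -0.7037

-0.7037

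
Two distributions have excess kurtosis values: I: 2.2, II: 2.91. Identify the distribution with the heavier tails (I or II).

II

Higher excess kurtosis ⇒ heavier tails relative to the normal distribution.
2.2 vs 2.91: the larger is 2.91, so II has heavier tails.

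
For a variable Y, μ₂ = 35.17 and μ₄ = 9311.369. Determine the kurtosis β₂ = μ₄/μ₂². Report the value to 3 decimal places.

7.528

μ₂² = 35.17² = 1236.92890
μ₄/μ₂² = 9311.369 / 1236.92890 = 7.52781
β₂ ≈ 7.528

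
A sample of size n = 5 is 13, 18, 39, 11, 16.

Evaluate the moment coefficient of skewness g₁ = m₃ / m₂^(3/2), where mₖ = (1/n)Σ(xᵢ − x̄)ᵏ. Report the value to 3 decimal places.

x̄ = (13 + 18 + 39 + 11 + 16) / 5 = 19.4000
deviations (xᵢ − x̄): -6.4000, -1.4000, 19.6000, -8.4000, -3.4000
Σ(xᵢ − x̄)² = 509.2000 ⇒ m₂ = 509.2000/5 = 101.84000
Σ(xᵢ − x̄)³ = 6632.6400 ⇒ m₃ = 6632.6400/5 = 1326.52800
m₂^(3/2) = 101.84000^(1.5) = 1027.72657
g₁ = m₃ / m₂^(3/2) = 1326.52800 / 1027.72657 ≈ 1.291

1.291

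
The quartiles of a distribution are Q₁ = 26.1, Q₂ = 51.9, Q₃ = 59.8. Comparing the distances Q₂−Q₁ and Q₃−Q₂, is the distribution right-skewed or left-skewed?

left-skewed

Q₂ − Q₁ = 25.8;  Q₃ − Q₂ = 7.9
Q₂ − Q₁ > Q₃ − Q₂ ⇒ the lower half is more spread out ⇒ left-skewed.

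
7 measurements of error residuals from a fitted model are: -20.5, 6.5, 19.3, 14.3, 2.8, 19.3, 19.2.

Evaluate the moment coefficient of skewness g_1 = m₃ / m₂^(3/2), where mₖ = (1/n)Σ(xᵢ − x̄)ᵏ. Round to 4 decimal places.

x̄ = (-20.5 + 6.5 + 19.3 + 14.3 + 2.8 + 19.3 + 19.2) / 7 = 8.7000
deviations (xᵢ − x̄): -29.2000, -2.2000, 10.6000, 5.6000, -5.9000, 10.6000, 10.5000
Σ(xᵢ − x̄)² = 1258.6200 ⇒ m₂ = 1258.6200/7 = 179.80286
Σ(xᵢ − x̄)³ = -21397.8420 ⇒ m₃ = -21397.8420/7 = -3056.83457
m₂^(3/2) = 179.80286^(1.5) = 2410.98708
g_1 = m₃ / m₂^(3/2) = -3056.83457 / 2410.98708 ≈ -1.2679

-1.2679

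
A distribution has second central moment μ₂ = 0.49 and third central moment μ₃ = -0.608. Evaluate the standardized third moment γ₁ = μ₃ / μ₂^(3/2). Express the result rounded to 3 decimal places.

-1.773

σ = √μ₂ = √0.49 = 0.70000
σ³ = μ₂^(3/2) = 0.34300
γ₁ = μ₃/σ³ = -0.608 / 0.34300 ≈ -1.773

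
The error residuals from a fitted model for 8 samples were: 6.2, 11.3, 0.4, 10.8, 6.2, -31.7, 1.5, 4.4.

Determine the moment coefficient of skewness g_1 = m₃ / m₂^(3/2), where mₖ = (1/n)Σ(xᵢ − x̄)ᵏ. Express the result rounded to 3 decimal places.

x̄ = (6.2 + 11.3 + 0.4 + 10.8 + 6.2 - 31.7 + 1.5 + 4.4) / 8 = 1.1375
deviations (xᵢ − x̄): 5.0625, 10.1625, -0.7375, 9.6625, 5.0625, -32.8375, 0.3625, 3.2625
Σ(xᵢ − x̄)² = 1337.5188 ⇒ m₂ = 1337.5188/8 = 167.18984
Σ(xᵢ − x̄)³ = -33163.1823 ⇒ m₃ = -33163.1823/8 = -4145.39779
m₂^(3/2) = 167.18984^(1.5) = 2161.79664
g_1 = m₃ / m₂^(3/2) = -4145.39779 / 2161.79664 ≈ -1.918

-1.918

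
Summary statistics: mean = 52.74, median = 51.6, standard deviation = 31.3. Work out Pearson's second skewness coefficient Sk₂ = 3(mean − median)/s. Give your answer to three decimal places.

Sk₂ = 3(52.74 − 51.6) / 31.3 = 3 × 1.1400 / 31.3
    = 3.4200 / 31.3 ≈ 0.109

0.109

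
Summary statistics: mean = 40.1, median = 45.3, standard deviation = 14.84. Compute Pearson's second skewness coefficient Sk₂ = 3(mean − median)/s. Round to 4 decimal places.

Sk₂ = 3(40.1 − 45.3) / 14.84 = 3 × -5.2000 / 14.84
    = -15.6000 / 14.84 ≈ -1.0512

-1.0512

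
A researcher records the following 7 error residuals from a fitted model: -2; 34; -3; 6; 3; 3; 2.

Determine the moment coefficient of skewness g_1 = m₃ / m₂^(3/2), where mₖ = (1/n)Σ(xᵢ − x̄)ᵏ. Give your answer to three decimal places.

1.787

x̄ = (-2 + 34 - 3 + 6 + 3 + 3 + 2) / 7 = 6.1429
deviations (xᵢ − x̄): -8.1429, 27.8571, -9.1429, -0.1429, -3.1429, -3.1429, -4.1429
Σ(xᵢ − x̄)² = 962.8571 ⇒ m₂ = 962.8571/7 = 137.55102
Σ(xᵢ − x̄)³ = 20180.3265 ⇒ m₃ = 20180.3265/7 = 2882.90379
m₂^(3/2) = 137.55102^(1.5) = 1613.22790
g_1 = m₃ / m₂^(3/2) = 2882.90379 / 1613.22790 ≈ 1.787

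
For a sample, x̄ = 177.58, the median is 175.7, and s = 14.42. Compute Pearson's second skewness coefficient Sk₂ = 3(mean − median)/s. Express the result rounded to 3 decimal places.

Sk₂ = 3(177.58 − 175.7) / 14.42 = 3 × 1.8800 / 14.42
    = 5.6400 / 14.42 ≈ 0.391

0.391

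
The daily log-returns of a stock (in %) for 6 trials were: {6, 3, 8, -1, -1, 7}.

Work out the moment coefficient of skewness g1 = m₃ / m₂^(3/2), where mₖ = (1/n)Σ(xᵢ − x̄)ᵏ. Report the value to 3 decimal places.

x̄ = (6 + 3 + 8 - 1 - 1 + 7) / 6 = 3.6667
deviations (xᵢ − x̄): 2.3333, -0.6667, 4.3333, -4.6667, -4.6667, 3.3333
Σ(xᵢ − x̄)² = 79.3333 ⇒ m₂ = 79.3333/6 = 13.22222
Σ(xᵢ − x̄)³ = -72.4444 ⇒ m₃ = -72.4444/6 = -12.07407
m₂^(3/2) = 13.22222^(1.5) = 48.07914
g1 = m₃ / m₂^(3/2) = -12.07407 / 48.07914 ≈ -0.251

-0.251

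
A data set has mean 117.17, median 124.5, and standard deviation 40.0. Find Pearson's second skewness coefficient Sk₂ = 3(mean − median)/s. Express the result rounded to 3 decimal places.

-0.550

Sk₂ = 3(117.17 − 124.5) / 40.0 = 3 × -7.3300 / 40.0
    = -21.9900 / 40.0 ≈ -0.550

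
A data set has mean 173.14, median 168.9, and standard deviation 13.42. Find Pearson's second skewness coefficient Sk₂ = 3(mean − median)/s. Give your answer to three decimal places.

0.948

Sk₂ = 3(173.14 − 168.9) / 13.42 = 3 × 4.2400 / 13.42
    = 12.7200 / 13.42 ≈ 0.948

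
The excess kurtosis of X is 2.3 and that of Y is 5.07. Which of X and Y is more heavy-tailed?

Y

Higher excess kurtosis ⇒ heavier tails relative to the normal distribution.
2.3 vs 5.07: the larger is 5.07, so Y has heavier tails.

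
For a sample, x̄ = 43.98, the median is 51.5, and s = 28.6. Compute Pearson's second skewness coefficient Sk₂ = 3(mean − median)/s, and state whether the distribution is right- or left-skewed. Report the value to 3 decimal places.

-0.789, left-skewed

Sk₂ = 3(43.98 − 51.5) / 28.6 = 3 × -7.5200 / 28.6
    = -22.5600 / 28.6 ≈ -0.789
Sk₂ < 0 ⇒ mean < median ⇒ left-skewed (negative skew).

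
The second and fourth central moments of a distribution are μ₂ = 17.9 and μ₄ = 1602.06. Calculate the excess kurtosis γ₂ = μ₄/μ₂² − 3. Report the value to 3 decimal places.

μ₂² = 17.9² = 320.41000
μ₄/μ₂² = 1602.06 / 320.41000 = 5.00003
γ₂ = 5.00003 − 3 ≈ 2.000

2.000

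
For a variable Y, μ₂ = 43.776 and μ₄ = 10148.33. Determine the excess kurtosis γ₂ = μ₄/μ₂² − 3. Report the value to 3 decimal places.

2.296

μ₂² = 43.776² = 1916.33818
μ₄/μ₂² = 10148.33 / 1916.33818 = 5.29569
γ₂ = 5.29569 − 3 ≈ 2.296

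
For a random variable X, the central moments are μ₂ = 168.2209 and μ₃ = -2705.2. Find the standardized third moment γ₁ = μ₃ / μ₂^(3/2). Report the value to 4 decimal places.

σ = √μ₂ = √168.2209 = 12.97000
σ³ = μ₂^(3/2) = 2181.82507
γ₁ = μ₃/σ³ = -2705.2 / 2181.82507 ≈ -1.2399

-1.2399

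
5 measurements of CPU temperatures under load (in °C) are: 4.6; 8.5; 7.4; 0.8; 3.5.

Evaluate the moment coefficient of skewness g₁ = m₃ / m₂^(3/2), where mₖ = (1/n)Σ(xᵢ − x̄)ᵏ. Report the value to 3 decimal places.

x̄ = (4.6 + 8.5 + 7.4 + 0.8 + 3.5) / 5 = 4.9600
deviations (xᵢ − x̄): -0.3600, 3.5400, 2.4400, -4.1600, -1.4600
Σ(xᵢ − x̄)² = 38.0520 ⇒ m₂ = 38.0520/5 = 7.61040
Σ(xᵢ − x̄)³ = -16.2614 ⇒ m₃ = -16.2614/5 = -3.25229
m₂^(3/2) = 7.61040^(1.5) = 20.99478
g₁ = m₃ / m₂^(3/2) = -3.25229 / 20.99478 ≈ -0.155

-0.155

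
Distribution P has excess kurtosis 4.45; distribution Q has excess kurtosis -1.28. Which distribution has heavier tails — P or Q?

P

Higher excess kurtosis ⇒ heavier tails relative to the normal distribution.
4.45 vs -1.28: the larger is 4.45, so P has heavier tails. (P is leptokurtic — heavier-than-normal tails; the other is platykurtic.)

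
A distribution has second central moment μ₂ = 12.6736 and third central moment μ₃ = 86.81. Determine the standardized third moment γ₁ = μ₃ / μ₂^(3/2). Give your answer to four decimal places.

σ = √μ₂ = √12.6736 = 3.56000
σ³ = μ₂^(3/2) = 45.11802
γ₁ = μ₃/σ³ = 86.81 / 45.11802 ≈ 1.9241

1.9241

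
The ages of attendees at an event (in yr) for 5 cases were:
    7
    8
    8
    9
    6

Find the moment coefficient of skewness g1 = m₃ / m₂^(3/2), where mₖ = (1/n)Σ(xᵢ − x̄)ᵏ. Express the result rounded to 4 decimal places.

-0.2715

x̄ = (7 + 8 + 8 + 9 + 6) / 5 = 7.6000
deviations (xᵢ − x̄): -0.6000, 0.4000, 0.4000, 1.4000, -1.6000
Σ(xᵢ − x̄)² = 5.2000 ⇒ m₂ = 5.2000/5 = 1.04000
Σ(xᵢ − x̄)³ = -1.4400 ⇒ m₃ = -1.4400/5 = -0.28800
m₂^(3/2) = 1.04000^(1.5) = 1.06060
g1 = m₃ / m₂^(3/2) = -0.28800 / 1.06060 ≈ -0.2715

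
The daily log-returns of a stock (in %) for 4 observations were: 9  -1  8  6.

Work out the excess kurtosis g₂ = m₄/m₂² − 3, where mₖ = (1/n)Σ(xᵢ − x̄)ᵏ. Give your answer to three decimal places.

-0.878

x̄ = 5.5000
Σ(xᵢ − x̄)² = 61.0000 ⇒ m₂ = 15.25000
Σ(xᵢ − x̄)⁴ = 1974.2500 ⇒ m₄ = 493.56250
m₂² = 232.56250
g₂ = m₄/m₂² − 3 = 2.12228 − 3 ≈ -0.878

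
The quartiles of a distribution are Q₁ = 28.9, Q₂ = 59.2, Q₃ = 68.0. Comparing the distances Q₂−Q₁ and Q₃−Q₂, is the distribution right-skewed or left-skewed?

left-skewed

Q₂ − Q₁ = 30.3;  Q₃ − Q₂ = 8.8
Q₂ − Q₁ > Q₃ − Q₂ ⇒ the lower half is more spread out ⇒ left-skewed.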